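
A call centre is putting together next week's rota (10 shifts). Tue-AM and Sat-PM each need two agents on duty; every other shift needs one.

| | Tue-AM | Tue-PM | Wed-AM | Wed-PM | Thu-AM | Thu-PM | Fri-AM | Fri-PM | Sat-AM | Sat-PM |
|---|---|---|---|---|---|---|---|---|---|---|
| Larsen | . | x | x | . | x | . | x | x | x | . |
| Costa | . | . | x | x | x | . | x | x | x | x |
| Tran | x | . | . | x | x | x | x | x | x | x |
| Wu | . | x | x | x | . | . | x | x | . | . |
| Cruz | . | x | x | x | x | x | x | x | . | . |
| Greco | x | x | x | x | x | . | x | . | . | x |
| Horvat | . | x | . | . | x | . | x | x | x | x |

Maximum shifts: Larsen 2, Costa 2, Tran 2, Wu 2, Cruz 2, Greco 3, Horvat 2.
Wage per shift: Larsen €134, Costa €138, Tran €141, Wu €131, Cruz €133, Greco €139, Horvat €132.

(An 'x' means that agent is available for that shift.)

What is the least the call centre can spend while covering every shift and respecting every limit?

€1616

Tue-AM can only be covered by Tran and Greco, so that assignment is forced.
Picking the cheapest available agent for each shift independently would cost €1602, but that ignores the shift limits.
An optimal schedule: Tue-AM→Greco+Tran, Tue-PM→Wu, Wed-AM→Wu, Wed-PM→Cruz, Thu-AM→Larsen, Thu-PM→Cruz, Fri-AM→Costa, Fri-PM→Larsen, Sat-AM→Horvat, Sat-PM→Horvat+Costa.
Total: 139 + 141 + 131 + 131 + 133 + 134 + 133 + 138 + 134 + 132 + 132 + 138 = €1616.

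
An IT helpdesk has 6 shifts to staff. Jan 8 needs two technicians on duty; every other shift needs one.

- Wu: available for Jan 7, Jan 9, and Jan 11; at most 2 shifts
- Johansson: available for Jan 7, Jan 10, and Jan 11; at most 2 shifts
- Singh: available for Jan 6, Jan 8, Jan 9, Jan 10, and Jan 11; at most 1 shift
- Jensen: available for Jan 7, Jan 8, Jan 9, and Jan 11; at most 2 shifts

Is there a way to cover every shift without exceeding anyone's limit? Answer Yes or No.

Total capacity is 7 and 7 slots are needed, so capacity alone doesn't rule it out.
Shifts {Jan 6, Jan 8} need 3 worker-slots in total, but the technicians available for any of those shifts (Singh and Jensen) can supply at most 2 among them. So no valid schedule exists.

No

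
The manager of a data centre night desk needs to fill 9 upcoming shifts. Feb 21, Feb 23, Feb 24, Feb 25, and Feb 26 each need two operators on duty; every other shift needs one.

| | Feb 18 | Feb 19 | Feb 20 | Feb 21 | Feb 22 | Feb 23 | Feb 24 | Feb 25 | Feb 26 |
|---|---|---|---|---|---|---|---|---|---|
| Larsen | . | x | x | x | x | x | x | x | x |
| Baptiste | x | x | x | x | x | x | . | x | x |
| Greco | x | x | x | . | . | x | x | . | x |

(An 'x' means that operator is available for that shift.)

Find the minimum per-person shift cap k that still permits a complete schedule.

With 3 operators and 14 worker-slots to fill, someone must work at least ⌈14/3⌉ = 5 shifts, so k ≥ 5.
k = 5 works: Feb 18→Baptiste, Feb 19→Larsen, Feb 20→Greco, Feb 21→Larsen+Baptiste, Feb 22→Larsen, Feb 23→Baptiste+Greco, Feb 24→Larsen+Greco, Feb 25→Larsen+Baptiste, Feb 26→Baptiste+Greco.
Loads: Larsen 5, Baptiste 5, Greco 4 — all ≤ 5.

5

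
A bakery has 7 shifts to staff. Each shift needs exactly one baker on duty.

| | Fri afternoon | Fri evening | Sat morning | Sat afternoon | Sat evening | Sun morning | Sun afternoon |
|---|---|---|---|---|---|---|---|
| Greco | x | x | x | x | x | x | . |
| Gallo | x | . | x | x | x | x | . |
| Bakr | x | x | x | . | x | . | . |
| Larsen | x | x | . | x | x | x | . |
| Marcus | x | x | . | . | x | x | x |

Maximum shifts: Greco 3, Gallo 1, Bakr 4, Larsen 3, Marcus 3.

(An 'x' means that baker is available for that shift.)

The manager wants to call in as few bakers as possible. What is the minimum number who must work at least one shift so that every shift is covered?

3

7 slots to fill and no one can take more than 4, so at least ⌈7/4⌉ = 2 bakers are needed.
No set of 2 bakers can cover every shift (each such set leaves at least one shift with no one available or exceeds a cap).
Greco, Gallo, and Marcus alone can cover everything: Fri afternoon→Gallo, Fri evening→Greco, Sat morning→Greco, Sat afternoon→Greco, Sat evening→Marcus, Sun morning→Marcus, Sun afternoon→Marcus.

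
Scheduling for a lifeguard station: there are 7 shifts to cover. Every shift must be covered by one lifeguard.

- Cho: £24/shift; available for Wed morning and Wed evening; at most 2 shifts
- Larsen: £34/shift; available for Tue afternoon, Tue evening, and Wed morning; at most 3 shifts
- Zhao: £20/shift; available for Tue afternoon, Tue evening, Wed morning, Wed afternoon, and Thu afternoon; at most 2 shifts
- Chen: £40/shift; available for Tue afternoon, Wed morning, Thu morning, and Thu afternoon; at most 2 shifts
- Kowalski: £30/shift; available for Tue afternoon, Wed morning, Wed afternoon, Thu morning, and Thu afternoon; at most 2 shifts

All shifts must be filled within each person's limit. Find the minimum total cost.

£182

Wed evening can only be covered by Cho, so that assignment is forced.
Picking the cheapest available lifeguard for each shift independently would cost £154, but that ignores the shift limits.
An optimal schedule: Tue afternoon→Larsen, Tue evening→Zhao, Wed morning→Cho, Wed afternoon→Zhao, Wed evening→Cho, Thu morning→Kowalski, Thu afternoon→Kowalski.
Total: 34 + 20 + 24 + 20 + 24 + 30 + 30 = £182.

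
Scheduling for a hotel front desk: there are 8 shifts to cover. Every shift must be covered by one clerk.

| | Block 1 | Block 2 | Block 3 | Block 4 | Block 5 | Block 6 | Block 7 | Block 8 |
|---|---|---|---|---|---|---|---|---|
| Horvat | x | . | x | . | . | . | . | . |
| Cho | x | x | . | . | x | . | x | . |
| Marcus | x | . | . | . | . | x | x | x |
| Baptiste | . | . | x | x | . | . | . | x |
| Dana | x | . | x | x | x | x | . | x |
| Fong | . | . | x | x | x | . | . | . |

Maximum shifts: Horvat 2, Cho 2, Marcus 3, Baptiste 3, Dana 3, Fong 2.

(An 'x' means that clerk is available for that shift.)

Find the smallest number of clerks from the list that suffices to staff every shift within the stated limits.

8 slots to fill and no one can take more than 3, so at least ⌈8/3⌉ = 3 clerks are needed.
Cho, Marcus, and Baptiste alone can cover everything: Block 1→Marcus, Block 2→Cho, Block 3→Baptiste, Block 4→Baptiste, Block 5→Cho, Block 6→Marcus, Block 7→Marcus, Block 8→Baptiste.

3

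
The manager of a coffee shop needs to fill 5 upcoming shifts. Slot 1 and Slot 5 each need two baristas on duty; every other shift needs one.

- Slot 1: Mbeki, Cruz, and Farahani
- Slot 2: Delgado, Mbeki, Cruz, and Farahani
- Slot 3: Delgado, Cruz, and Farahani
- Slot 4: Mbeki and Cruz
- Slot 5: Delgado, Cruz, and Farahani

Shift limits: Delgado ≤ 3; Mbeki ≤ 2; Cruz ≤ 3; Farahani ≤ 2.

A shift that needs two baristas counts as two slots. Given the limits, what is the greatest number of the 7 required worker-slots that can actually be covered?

7

Total capacity across all baristas is 3+2+3+2 = 10, and 7 slots are needed, so at most 7 can be filled.
An assignment achieving 7: Slot 1→Mbeki+Cruz, Slot 2→Delgado, Slot 3→Delgado, Slot 4→Mbeki, Slot 5→Delgado+Cruz.
Loads: Delgado 3/3, Mbeki 2/2, Cruz 2/3, Farahani 0/2.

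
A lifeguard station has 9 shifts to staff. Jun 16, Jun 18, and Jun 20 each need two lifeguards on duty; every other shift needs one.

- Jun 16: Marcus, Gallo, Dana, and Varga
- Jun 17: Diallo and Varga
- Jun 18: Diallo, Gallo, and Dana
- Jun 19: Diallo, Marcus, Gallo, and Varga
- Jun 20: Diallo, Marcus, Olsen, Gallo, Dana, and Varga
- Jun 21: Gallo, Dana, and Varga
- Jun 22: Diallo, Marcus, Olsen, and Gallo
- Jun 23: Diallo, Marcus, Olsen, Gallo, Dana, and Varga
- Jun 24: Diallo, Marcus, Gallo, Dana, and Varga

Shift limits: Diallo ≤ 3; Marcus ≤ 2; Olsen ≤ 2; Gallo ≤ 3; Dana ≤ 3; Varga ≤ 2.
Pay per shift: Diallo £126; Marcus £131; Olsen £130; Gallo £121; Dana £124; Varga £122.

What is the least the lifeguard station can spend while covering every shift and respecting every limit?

£1487

Picking the cheapest available lifeguard for each shift independently would cost £1458, but that ignores the shift limits.
An optimal schedule: Jun 16→Varga+Dana, Jun 17→Varga, Jun 18→Gallo+Dana, Jun 19→Gallo, Jun 20→Diallo+Olsen, Jun 21→Gallo, Jun 22→Diallo, Jun 23→Diallo, Jun 24→Dana.
Total: 122 + 124 + 122 + 121 + 124 + 121 + 126 + 130 + 121 + 126 + 126 + 124 = £1487.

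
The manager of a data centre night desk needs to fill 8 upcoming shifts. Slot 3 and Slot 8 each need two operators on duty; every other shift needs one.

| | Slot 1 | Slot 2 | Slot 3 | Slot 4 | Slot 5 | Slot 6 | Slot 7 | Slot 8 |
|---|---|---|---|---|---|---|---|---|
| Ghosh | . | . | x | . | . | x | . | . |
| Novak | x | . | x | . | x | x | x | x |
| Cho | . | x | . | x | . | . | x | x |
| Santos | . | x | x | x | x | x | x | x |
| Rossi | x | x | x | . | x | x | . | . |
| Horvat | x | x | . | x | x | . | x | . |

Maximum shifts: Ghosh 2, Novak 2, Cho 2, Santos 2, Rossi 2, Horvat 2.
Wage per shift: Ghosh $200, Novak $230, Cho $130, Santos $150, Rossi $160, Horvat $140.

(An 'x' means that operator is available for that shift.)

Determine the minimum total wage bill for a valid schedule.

$1560

Picking the cheapest available operator for each shift independently would cost $1410, but that ignores the shift limits.
An optimal schedule: Slot 1→Horvat, Slot 2→Horvat, Slot 3→Rossi+Ghosh, Slot 4→Cho, Slot 5→Rossi, Slot 6→Ghosh, Slot 7→Santos, Slot 8→Cho+Santos.
Total: 140 + 140 + 160 + 200 + 130 + 160 + 200 + 150 + 130 + 150 = $1560.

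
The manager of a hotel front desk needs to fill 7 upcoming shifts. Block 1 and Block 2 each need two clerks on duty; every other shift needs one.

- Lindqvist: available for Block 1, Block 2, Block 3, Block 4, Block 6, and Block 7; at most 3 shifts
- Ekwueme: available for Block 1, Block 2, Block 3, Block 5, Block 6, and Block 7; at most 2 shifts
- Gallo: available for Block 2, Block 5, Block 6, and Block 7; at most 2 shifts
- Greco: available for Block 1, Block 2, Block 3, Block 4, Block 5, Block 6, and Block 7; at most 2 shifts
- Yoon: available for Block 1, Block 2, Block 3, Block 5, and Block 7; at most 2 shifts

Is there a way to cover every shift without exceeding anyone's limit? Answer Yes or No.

Yes

One valid schedule: Block 1→Greco+Yoon, Block 2→Gallo+Greco, Block 3→Lindqvist, Block 4→Lindqvist, Block 5→Ekwueme, Block 6→Lindqvist, Block 7→Ekwueme.
Loads: Lindqvist 3/3, Ekwueme 2/2, Gallo 1/2, Greco 2/2, Yoon 1/2 — all within limits.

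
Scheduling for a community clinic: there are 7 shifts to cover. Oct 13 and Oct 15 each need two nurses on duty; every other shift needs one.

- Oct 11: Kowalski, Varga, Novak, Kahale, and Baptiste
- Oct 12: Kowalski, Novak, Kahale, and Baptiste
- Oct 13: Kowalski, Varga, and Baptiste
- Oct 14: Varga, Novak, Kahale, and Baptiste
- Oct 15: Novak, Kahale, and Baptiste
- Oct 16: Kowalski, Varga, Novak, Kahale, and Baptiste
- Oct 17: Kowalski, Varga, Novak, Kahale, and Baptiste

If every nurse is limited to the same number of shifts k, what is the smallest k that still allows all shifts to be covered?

With 5 nurses and 9 worker-slots to fill, someone must work at least ⌈9/5⌉ = 2 shifts, so k ≥ 2.
k = 2 works: Oct 11→Novak, Oct 12→Kowalski, Oct 13→Kowalski+Varga, Oct 14→Varga, Oct 15→Novak+Kahale, Oct 16→Kahale, Oct 17→Baptiste.
Loads: Kowalski 2, Varga 2, Novak 2, Kahale 2, Baptiste 1 — all ≤ 2.

2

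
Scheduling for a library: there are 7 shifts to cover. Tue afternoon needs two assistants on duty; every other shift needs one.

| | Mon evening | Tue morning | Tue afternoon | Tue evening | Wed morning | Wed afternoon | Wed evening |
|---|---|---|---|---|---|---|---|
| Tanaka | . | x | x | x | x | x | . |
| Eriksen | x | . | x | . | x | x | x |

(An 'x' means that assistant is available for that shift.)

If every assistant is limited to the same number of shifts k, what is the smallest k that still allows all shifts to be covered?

4

With 2 assistants and 8 worker-slots to fill, someone must work at least ⌈8/2⌉ = 4 shifts, so k ≥ 4.
k = 4 works: Mon evening→Eriksen, Tue morning→Tanaka, Tue afternoon→Tanaka+Eriksen, Tue evening→Tanaka, Wed morning→Tanaka, Wed afternoon→Eriksen, Wed evening→Eriksen.
Loads: Tanaka 4, Eriksen 4 — all ≤ 4.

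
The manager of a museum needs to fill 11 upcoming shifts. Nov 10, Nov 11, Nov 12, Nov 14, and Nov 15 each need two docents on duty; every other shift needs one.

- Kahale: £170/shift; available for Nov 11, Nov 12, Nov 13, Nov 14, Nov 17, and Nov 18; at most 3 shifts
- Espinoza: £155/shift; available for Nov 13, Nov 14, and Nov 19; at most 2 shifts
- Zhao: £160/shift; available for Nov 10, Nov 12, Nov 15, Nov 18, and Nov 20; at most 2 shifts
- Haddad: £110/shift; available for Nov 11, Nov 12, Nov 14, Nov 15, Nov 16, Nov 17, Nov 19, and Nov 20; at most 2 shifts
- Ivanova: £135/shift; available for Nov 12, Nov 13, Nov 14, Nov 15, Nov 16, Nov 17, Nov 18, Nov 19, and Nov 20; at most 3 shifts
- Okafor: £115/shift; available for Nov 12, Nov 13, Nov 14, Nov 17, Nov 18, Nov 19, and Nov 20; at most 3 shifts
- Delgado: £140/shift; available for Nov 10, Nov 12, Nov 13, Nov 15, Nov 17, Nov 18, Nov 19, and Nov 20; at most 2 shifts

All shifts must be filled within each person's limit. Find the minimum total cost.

Nov 10 can only be covered by Zhao and Delgado, so that assignment is forced.
Nov 11 can only be covered by Kahale and Haddad, so that assignment is forced.
Picking the cheapest available docent for each shift independently would cost £1945, but that ignores the shift limits.
An optimal schedule: Nov 10→Delgado+Zhao, Nov 11→Haddad+Kahale, Nov 12→Zhao+Kahale, Nov 13→Okafor, Nov 14→Ivanova+Espinoza, Nov 15→Ivanova+Delgado, Nov 16→Haddad, Nov 17→Okafor, Nov 18→Okafor, Nov 19→Espinoza, Nov 20→Ivanova.
Total: 140 + 160 + 110 + 170 + 160 + 170 + 115 + 135 + 155 + 135 + 140 + 110 + 115 + 115 + 155 + 135 = £2220.

£2220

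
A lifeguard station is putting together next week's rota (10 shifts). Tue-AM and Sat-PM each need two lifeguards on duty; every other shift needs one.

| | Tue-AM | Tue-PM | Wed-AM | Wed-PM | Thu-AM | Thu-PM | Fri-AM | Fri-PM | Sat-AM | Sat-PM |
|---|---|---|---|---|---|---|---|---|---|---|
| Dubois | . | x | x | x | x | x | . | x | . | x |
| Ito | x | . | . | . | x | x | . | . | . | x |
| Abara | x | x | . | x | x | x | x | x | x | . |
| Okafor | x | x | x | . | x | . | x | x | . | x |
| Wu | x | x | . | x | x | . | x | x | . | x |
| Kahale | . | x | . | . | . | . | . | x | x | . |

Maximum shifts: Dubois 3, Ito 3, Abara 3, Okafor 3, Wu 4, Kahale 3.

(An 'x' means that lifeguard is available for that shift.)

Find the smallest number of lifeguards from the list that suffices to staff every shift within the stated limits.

12 slots to fill and no one can take more than 4, so at least ⌈12/4⌉ = 3 lifeguards are needed.
Any 3 lifeguards together have capacity at most 4+3+3 = 10 < 12 slots, so 3 can never suffice.
Dubois, Ito, Abara, and Okafor alone can cover everything: Tue-AM→Ito+Abara, Tue-PM→Dubois, Wed-AM→Dubois, Wed-PM→Dubois, Thu-AM→Okafor, Thu-PM→Ito, Fri-AM→Abara, Fri-PM→Okafor, Sat-AM→Abara, Sat-PM→Ito+Okafor.

4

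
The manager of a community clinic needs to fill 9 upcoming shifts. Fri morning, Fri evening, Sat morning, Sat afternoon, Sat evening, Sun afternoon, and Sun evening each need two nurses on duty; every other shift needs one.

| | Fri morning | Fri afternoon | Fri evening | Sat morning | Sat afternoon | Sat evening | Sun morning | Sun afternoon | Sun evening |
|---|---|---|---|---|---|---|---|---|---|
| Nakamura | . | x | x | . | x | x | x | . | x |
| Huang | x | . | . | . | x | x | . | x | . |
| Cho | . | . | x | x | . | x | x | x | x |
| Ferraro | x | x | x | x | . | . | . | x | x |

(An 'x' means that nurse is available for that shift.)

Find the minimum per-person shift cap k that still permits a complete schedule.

With 4 nurses and 16 worker-slots to fill, someone must work at least ⌈16/4⌉ = 4 shifts, so k ≥ 4.
k = 4 works: Fri morning→Huang+Ferraro, Fri afternoon→Nakamura, Fri evening→Nakamura+Cho, Sat morning→Cho+Ferraro, Sat afternoon→Nakamura+Huang, Sat evening→Huang+Cho, Sun morning→Nakamura, Sun afternoon→Huang+Ferraro, Sun evening→Cho+Ferraro.
Loads: Nakamura 4, Huang 4, Cho 4, Ferraro 4 — all ≤ 4.

4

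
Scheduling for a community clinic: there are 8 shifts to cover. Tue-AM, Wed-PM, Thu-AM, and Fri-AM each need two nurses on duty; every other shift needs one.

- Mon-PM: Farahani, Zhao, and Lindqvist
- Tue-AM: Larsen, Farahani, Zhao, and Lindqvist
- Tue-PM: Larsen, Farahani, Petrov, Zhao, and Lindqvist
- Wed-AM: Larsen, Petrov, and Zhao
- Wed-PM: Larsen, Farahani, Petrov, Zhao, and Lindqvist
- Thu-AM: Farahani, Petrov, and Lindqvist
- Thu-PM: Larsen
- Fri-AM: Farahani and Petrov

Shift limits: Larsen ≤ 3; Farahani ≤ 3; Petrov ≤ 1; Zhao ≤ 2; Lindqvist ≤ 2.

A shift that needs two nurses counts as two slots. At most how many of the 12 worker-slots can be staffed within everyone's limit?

11

Total capacity across all nurses is 3+3+1+2+2 = 11, and 12 slots are needed, so at most 11 can be filled.
An assignment achieving 11: Mon-PM→Farahani, Tue-AM→Larsen+Zhao, Tue-PM→Zhao, Wed-AM→Larsen, Wed-PM→Lindqvist, Thu-AM→Farahani+Lindqvist, Thu-PM→Larsen, Fri-AM→Farahani+Petrov.
Loads: Larsen 3/3, Farahani 3/3, Petrov 1/1, Zhao 2/2, Lindqvist 2/2.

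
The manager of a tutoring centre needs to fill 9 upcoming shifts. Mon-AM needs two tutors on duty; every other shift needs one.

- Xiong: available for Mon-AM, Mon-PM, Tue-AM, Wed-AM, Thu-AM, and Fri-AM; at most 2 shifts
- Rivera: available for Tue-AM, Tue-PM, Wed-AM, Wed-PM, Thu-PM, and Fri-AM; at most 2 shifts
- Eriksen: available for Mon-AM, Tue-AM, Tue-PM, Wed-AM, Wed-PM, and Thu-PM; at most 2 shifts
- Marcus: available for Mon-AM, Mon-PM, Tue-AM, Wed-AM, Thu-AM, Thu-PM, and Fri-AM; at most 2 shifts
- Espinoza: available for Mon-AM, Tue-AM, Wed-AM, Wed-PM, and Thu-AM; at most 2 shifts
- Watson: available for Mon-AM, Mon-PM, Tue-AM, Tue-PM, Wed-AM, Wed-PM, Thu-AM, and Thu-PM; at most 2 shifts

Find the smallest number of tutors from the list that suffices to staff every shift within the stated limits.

10 slots to fill and no one can take more than 2, so at least ⌈10/2⌉ = 5 tutors are needed.
Xiong, Rivera, Eriksen, Marcus, and Espinoza alone can cover everything: Mon-AM→Marcus+Espinoza, Mon-PM→Xiong, Tue-AM→Eriksen, Tue-PM→Rivera, Wed-AM→Espinoza, Wed-PM→Rivera, Thu-AM→Xiong, Thu-PM→Eriksen, Fri-AM→Marcus.

5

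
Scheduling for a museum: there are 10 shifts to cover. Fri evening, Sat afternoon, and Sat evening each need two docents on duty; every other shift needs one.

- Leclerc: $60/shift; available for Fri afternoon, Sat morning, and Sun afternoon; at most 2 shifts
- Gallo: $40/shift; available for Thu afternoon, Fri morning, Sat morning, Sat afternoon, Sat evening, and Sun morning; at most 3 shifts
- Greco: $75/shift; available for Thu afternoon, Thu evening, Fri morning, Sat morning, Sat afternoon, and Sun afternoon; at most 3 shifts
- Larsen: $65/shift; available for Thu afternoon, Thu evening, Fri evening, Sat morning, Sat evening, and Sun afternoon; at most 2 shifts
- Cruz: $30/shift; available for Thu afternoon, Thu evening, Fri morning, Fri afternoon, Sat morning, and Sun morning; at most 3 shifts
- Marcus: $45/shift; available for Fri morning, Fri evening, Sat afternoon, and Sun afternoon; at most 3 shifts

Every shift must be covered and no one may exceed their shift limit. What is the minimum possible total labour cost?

Fri evening can only be covered by Larsen and Marcus, so that assignment is forced.
Sat evening can only be covered by Gallo and Larsen, so that assignment is forced.
Picking the cheapest available docent for each shift independently would cost $525, but that ignores the shift limits.
An optimal schedule: Thu afternoon→Gallo, Thu evening→Cruz, Fri morning→Marcus, Fri afternoon→Cruz, Fri evening→Marcus+Larsen, Sat morning→Leclerc, Sat afternoon→Gallo+Marcus, Sat evening→Gallo+Larsen, Sun morning→Cruz, Sun afternoon→Leclerc.
Total: 40 + 30 + 45 + 30 + 45 + 65 + 60 + 40 + 45 + 40 + 65 + 30 + 60 = $595.

$595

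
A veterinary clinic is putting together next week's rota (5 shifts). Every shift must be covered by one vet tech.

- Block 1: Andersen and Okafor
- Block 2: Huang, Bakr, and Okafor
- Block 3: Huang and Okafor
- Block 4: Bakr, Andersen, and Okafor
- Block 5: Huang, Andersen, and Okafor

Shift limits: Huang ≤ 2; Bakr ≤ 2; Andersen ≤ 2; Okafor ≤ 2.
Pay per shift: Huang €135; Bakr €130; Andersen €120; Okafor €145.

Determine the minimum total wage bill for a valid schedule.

Picking the cheapest available vet tech for each shift independently would cost €625, but that ignores the shift limits.
An optimal schedule: Block 1→Andersen, Block 2→Bakr, Block 3→Huang, Block 4→Bakr, Block 5→Andersen.
Total: 120 + 130 + 135 + 130 + 120 = €635.

€635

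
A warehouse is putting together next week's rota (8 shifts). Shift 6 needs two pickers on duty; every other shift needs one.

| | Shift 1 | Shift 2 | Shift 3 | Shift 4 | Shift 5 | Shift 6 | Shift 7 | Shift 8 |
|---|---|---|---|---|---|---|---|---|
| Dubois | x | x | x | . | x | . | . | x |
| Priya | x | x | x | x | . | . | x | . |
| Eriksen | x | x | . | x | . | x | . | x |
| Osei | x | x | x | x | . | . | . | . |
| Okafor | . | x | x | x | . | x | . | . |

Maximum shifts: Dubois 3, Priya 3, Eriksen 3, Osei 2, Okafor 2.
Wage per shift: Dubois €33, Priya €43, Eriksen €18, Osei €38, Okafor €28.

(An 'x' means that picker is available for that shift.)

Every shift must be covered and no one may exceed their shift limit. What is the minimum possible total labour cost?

€252

Shift 5 can only be covered by Dubois, so that assignment is forced.
Shift 6 can only be covered by Eriksen and Okafor, so that assignment is forced.
Shift 7 can only be covered by Priya, so that assignment is forced.
Picking the cheapest available picker for each shift independently would cost €222, but that ignores the shift limits.
An optimal schedule: Shift 1→Eriksen, Shift 2→Dubois, Shift 3→Dubois, Shift 4→Okafor, Shift 5→Dubois, Shift 6→Eriksen+Okafor, Shift 7→Priya, Shift 8→Eriksen.
Total: 18 + 33 + 33 + 28 + 33 + 18 + 28 + 43 + 18 = €252.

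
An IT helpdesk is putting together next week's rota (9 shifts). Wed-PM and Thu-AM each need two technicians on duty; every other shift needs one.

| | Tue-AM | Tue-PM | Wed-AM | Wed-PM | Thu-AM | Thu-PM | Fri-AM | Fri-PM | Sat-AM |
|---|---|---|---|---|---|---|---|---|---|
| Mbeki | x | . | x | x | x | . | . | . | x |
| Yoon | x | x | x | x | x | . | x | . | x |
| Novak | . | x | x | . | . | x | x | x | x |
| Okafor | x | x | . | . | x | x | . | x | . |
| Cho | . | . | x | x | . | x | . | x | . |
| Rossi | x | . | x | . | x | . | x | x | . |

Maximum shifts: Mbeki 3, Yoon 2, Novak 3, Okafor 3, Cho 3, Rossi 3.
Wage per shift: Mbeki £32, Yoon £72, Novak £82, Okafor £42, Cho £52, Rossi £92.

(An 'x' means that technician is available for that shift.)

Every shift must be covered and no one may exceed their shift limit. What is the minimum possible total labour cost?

£522

Picking the cheapest available technician for each shift independently would cost £452, but that ignores the shift limits.
An optimal schedule: Tue-AM→Mbeki, Tue-PM→Okafor, Wed-AM→Cho, Wed-PM→Mbeki+Cho, Thu-AM→Okafor+Yoon, Thu-PM→Okafor, Fri-AM→Yoon, Fri-PM→Cho, Sat-AM→Mbeki.
Total: 32 + 42 + 52 + 32 + 52 + 42 + 72 + 42 + 72 + 52 + 32 = £522.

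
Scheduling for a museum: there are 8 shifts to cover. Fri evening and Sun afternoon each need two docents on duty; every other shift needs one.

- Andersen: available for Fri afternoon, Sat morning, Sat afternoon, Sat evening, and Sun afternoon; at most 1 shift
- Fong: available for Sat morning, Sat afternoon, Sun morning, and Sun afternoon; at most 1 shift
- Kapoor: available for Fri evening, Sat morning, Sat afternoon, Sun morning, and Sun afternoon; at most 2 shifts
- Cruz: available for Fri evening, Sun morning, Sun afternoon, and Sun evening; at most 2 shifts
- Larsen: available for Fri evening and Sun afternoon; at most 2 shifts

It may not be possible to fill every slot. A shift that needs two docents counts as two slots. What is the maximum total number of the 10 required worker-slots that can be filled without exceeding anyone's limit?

8

Total capacity across all docents is 1+1+2+2+2 = 8, and 10 slots are needed, so at most 8 can be filled.
An assignment achieving 8: Fri afternoon→Andersen, Fri evening→Kapoor+Larsen, Sat morning→Fong, Sat afternoon→Kapoor, Sun morning→Cruz, Sun afternoon→Larsen, Sun evening→Cruz.
Loads: Andersen 1/1, Fong 1/1, Kapoor 2/2, Cruz 2/2, Larsen 2/2.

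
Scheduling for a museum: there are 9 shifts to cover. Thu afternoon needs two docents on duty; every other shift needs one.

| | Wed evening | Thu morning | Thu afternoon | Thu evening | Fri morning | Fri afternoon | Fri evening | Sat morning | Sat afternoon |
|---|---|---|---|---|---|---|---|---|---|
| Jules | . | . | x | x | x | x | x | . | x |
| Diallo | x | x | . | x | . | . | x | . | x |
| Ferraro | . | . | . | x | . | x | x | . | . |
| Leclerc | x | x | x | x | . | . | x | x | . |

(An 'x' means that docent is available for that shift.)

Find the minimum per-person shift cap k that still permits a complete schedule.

With 4 docents and 10 worker-slots to fill, someone must work at least ⌈10/4⌉ = 3 shifts, so k ≥ 3.
k = 3 works: Wed evening→Diallo, Thu morning→Diallo, Thu afternoon→Jules+Leclerc, Thu evening→Ferraro, Fri morning→Jules, Fri afternoon→Jules, Fri evening→Ferraro, Sat morning→Leclerc, Sat afternoon→Diallo.
Loads: Jules 3, Diallo 3, Ferraro 2, Leclerc 2 — all ≤ 3.

3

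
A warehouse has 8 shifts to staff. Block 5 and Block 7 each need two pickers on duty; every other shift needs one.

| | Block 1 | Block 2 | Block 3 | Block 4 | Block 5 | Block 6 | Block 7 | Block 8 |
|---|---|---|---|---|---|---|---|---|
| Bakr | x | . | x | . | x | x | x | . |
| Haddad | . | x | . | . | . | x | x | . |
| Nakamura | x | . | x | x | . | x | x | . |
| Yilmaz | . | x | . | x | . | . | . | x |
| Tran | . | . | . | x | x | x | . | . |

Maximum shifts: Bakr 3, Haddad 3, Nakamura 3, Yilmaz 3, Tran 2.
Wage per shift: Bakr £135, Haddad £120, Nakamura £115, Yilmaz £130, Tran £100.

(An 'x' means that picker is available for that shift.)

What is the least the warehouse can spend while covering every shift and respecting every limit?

Block 5 can only be covered by Bakr and Tran, so that assignment is forced.
Block 8 can only be covered by Yilmaz, so that assignment is forced.
Picking the cheapest available picker for each shift independently would cost £1150, but that ignores the shift limits.
An optimal schedule: Block 1→Nakamura, Block 2→Haddad, Block 3→Nakamura, Block 4→Tran, Block 5→Tran+Bakr, Block 6→Haddad, Block 7→Nakamura+Haddad, Block 8→Yilmaz.
Total: 115 + 120 + 115 + 100 + 100 + 135 + 120 + 115 + 120 + 130 = £1170.

£1170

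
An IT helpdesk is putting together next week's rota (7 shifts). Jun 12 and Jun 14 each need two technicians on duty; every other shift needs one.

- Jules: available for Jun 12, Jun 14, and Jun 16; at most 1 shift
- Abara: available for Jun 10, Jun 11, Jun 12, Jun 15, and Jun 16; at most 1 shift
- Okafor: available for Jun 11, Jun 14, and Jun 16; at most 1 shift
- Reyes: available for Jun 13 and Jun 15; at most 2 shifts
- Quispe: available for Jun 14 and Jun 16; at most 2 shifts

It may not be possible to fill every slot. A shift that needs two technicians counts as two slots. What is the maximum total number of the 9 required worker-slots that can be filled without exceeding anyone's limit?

7

Total capacity across all technicians is 1+1+1+2+2 = 7, and 9 slots are needed, so at most 7 can be filled.
An assignment achieving 7: Jun 10→Abara, Jun 11→Okafor, Jun 12→Jules, Jun 13→Reyes, Jun 14→Quispe, Jun 15→Reyes, Jun 16→Quispe.
Loads: Jules 1/1, Abara 1/1, Okafor 1/1, Reyes 2/2, Quispe 2/2.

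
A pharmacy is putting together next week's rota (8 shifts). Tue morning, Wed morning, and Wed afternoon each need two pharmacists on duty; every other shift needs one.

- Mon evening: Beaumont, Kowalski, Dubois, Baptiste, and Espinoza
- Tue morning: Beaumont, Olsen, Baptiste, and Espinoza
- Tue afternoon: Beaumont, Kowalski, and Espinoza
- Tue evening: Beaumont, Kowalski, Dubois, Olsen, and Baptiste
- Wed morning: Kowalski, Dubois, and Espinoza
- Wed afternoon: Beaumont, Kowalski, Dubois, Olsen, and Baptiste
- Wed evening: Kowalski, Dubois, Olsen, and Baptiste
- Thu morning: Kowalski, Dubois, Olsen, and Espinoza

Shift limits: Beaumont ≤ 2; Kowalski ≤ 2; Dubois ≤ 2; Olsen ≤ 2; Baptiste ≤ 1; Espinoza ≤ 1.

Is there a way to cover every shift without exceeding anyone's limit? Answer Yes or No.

Total capacity is 2+2+2+2+1+1 = 10 but 11 worker-slots are needed — infeasible.

No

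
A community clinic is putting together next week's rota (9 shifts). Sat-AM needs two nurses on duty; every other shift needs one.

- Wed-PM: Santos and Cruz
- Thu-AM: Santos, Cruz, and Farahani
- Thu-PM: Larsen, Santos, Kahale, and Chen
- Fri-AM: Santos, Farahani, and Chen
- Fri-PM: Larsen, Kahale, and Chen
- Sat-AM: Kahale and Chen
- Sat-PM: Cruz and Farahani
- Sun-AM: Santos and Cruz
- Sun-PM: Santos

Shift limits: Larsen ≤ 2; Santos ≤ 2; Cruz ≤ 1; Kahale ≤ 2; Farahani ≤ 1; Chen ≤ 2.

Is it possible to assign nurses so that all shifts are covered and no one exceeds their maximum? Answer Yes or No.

Total capacity is 10 and 10 slots are needed, so capacity alone doesn't rule it out.
Shifts {Wed-PM, Thu-AM, Sat-PM, Sun-AM, Sun-PM} need 5 worker-slots in total, but the nurses available for any of those shifts (Santos, Cruz, and Farahani) can supply at most 4 among them. So no valid schedule exists.

No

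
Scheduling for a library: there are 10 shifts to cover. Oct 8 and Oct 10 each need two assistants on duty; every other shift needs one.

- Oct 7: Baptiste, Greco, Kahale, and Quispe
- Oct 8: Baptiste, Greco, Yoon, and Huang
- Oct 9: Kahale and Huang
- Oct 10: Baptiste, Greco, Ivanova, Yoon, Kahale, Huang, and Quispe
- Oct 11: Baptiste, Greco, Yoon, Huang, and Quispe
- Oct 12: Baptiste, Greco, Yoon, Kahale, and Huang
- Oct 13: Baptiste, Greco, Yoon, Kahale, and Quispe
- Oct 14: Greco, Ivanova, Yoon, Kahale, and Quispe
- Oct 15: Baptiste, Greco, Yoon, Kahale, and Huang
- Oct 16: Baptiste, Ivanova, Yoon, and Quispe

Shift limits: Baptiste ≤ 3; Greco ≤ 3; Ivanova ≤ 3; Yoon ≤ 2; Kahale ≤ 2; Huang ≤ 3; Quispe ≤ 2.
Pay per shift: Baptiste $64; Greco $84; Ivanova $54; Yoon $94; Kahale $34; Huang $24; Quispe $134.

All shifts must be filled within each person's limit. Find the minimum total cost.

$578

Picking the cheapest available assistant for each shift independently would cost $398, but that ignores the shift limits.
An optimal schedule: Oct 7→Kahale, Oct 8→Baptiste+Greco, Oct 9→Huang, Oct 10→Ivanova+Baptiste, Oct 11→Huang, Oct 12→Huang, Oct 13→Kahale, Oct 14→Ivanova, Oct 15→Baptiste, Oct 16→Ivanova.
Total: 34 + 64 + 84 + 24 + 54 + 64 + 24 + 24 + 34 + 54 + 64 + 54 = $578.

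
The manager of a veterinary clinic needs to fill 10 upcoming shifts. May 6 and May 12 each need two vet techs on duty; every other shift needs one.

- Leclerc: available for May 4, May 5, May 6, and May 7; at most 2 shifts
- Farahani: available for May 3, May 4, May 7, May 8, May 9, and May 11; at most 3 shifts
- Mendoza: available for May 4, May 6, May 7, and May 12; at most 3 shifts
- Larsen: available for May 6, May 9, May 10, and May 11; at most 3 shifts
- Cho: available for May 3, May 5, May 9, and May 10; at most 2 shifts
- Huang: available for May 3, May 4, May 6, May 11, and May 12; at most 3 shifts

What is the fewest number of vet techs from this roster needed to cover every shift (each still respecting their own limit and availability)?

5

12 slots to fill and no one can take more than 3, so at least ⌈12/3⌉ = 4 vet techs are needed.
No set of 4 vet techs can cover every shift (each such set leaves at least one shift with no one available or exceeds a cap).
Leclerc, Farahani, Mendoza, Larsen, and Huang alone can cover everything: May 3→Farahani, May 4→Mendoza, May 5→Leclerc, May 6→Mendoza+Larsen, May 7→Leclerc, May 8→Farahani, May 9→Farahani, May 10→Larsen, May 11→Larsen, May 12→Mendoza+Huang.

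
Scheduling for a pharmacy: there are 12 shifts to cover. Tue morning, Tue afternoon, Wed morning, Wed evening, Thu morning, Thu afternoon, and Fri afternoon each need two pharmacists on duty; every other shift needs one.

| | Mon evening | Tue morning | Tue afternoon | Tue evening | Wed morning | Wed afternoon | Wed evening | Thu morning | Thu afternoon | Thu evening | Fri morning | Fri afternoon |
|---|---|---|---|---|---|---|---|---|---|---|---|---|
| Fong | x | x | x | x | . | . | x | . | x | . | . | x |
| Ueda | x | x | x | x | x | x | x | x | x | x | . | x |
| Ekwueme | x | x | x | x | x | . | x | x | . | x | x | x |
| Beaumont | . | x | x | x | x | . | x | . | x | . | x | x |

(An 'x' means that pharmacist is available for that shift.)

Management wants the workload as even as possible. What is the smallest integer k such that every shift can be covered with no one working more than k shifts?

With 4 pharmacists and 19 worker-slots to fill, someone must work at least ⌈19/4⌉ = 5 shifts, so k ≥ 5.
k = 5 works: Mon evening→Fong, Tue morning→Fong+Beaumont, Tue afternoon→Fong+Beaumont, Tue evening→Fong, Wed morning→Ueda+Ekwueme, Wed afternoon→Ueda, Wed evening→Ekwueme+Beaumont, Thu morning→Ueda+Ekwueme, Thu afternoon→Fong+Ueda, Thu evening→Ueda, Fri morning→Ekwueme, Fri afternoon→Ekwueme+Beaumont.
Loads: Fong 5, Ueda 5, Ekwueme 5, Beaumont 4 — all ≤ 5.

5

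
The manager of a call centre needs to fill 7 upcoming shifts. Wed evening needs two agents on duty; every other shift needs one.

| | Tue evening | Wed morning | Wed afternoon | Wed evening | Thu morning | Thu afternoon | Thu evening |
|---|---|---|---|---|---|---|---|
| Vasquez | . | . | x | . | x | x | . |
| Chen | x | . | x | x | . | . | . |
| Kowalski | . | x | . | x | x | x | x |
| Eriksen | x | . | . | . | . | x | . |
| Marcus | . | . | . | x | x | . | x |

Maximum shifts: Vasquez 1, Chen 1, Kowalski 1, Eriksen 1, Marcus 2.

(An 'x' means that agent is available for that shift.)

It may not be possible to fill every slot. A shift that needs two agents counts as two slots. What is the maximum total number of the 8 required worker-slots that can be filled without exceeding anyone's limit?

6

Total capacity across all agents is 1+1+1+1+2 = 6, and 8 slots are needed, so at most 6 can be filled.
An assignment achieving 6: Tue evening→Chen, Wed morning→Kowalski, Wed afternoon→Vasquez, Wed evening→Marcus, Thu afternoon→Eriksen, Thu evening→Marcus.
Loads: Vasquez 1/1, Chen 1/1, Kowalski 1/1, Eriksen 1/1, Marcus 2/2.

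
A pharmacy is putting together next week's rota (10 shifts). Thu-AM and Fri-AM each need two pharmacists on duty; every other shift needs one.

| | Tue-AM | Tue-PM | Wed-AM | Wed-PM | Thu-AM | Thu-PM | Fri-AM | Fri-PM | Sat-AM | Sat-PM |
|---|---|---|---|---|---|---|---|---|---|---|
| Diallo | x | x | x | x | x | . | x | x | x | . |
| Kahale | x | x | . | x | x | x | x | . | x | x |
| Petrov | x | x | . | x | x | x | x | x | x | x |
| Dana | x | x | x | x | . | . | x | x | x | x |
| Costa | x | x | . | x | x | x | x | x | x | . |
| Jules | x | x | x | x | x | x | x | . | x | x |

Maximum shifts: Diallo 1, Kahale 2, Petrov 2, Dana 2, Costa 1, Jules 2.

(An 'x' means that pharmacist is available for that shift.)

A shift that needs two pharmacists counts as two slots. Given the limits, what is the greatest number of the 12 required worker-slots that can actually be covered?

Total capacity across all pharmacists is 1+2+2+2+1+2 = 10, and 12 slots are needed, so at most 10 can be filled.
An assignment achieving 10: Tue-AM→Dana, Tue-PM→Dana, Wed-AM→Diallo, Wed-PM→Jules, Thu-AM→Petrov+Costa, Thu-PM→Kahale, Fri-AM→Jules, Fri-PM→Petrov, Sat-PM→Kahale.
Loads: Diallo 1/1, Kahale 2/2, Petrov 2/2, Dana 2/2, Costa 1/1, Jules 2/2.

10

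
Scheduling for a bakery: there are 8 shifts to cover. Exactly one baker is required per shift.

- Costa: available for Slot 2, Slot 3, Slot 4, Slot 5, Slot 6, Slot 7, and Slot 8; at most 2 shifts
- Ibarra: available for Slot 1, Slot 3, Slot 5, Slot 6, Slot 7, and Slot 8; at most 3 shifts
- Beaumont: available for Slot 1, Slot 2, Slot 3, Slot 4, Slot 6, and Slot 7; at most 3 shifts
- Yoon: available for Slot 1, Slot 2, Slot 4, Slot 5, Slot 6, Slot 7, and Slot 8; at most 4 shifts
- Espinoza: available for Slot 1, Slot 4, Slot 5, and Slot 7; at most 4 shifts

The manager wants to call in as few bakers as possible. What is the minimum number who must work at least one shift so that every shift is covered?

8 slots to fill and no one can take more than 4, so at least ⌈8/4⌉ = 2 bakers are needed.
No set of 2 bakers can cover every shift (each such set leaves at least one shift with no one available or exceeds a cap).
Costa, Ibarra, and Beaumont alone can cover everything: Slot 1→Ibarra, Slot 2→Costa, Slot 3→Beaumont, Slot 4→Costa, Slot 5→Ibarra, Slot 6→Beaumont, Slot 7→Beaumont, Slot 8→Ibarra.

3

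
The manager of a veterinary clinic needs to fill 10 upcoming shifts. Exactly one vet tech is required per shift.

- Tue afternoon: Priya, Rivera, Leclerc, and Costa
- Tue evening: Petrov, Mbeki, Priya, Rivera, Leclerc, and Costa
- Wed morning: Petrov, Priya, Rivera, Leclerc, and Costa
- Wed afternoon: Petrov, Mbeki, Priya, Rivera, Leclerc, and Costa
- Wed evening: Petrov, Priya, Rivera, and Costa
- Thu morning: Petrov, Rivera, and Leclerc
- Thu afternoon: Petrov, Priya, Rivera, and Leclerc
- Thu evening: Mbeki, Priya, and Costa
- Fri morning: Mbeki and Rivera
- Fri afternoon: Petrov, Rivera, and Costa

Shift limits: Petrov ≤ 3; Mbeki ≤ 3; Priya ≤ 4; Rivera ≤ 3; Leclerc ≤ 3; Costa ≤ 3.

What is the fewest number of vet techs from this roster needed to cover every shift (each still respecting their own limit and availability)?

3

10 slots to fill and no one can take more than 4, so at least ⌈10/4⌉ = 3 vet techs are needed.
Petrov, Mbeki, and Priya alone can cover everything: Tue afternoon→Priya, Tue evening→Mbeki, Wed morning→Petrov, Wed afternoon→Priya, Wed evening→Priya, Thu morning→Petrov, Thu afternoon→Priya, Thu evening→Mbeki, Fri morning→Mbeki, Fri afternoon→Petrov.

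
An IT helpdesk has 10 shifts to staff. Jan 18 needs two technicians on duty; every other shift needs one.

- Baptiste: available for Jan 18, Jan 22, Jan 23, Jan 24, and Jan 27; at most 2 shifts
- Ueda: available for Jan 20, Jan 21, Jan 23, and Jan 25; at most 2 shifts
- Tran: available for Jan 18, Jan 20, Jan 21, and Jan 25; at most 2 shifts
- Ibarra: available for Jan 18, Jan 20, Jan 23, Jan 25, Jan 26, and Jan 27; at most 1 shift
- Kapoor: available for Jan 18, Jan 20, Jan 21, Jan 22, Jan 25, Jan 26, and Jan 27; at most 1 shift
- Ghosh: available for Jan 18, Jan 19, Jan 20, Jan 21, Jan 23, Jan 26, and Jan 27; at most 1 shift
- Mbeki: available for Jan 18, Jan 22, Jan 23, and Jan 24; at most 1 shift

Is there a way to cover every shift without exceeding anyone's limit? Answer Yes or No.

Total capacity is 2+2+2+1+1+1+1 = 10 but 11 worker-slots are needed — infeasible.

No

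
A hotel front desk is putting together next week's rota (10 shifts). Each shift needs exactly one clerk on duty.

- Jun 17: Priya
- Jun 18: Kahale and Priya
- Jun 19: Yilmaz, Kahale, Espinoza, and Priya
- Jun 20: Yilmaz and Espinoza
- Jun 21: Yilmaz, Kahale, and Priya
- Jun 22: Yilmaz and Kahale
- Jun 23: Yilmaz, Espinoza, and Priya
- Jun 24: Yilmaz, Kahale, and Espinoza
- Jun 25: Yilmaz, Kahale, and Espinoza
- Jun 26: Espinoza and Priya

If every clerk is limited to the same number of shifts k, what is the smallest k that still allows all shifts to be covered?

3

With 4 clerks and 10 worker-slots to fill, someone must work at least ⌈10/4⌉ = 3 shifts, so k ≥ 3.
k = 3 works: Jun 17→Priya, Jun 18→Kahale, Jun 19→Espinoza, Jun 20→Yilmaz, Jun 21→Yilmaz, Jun 22→Yilmaz, Jun 23→Espinoza, Jun 24→Kahale, Jun 25→Kahale, Jun 26→Espinoza.
Loads: Yilmaz 3, Kahale 3, Espinoza 3, Priya 1 — all ≤ 3.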